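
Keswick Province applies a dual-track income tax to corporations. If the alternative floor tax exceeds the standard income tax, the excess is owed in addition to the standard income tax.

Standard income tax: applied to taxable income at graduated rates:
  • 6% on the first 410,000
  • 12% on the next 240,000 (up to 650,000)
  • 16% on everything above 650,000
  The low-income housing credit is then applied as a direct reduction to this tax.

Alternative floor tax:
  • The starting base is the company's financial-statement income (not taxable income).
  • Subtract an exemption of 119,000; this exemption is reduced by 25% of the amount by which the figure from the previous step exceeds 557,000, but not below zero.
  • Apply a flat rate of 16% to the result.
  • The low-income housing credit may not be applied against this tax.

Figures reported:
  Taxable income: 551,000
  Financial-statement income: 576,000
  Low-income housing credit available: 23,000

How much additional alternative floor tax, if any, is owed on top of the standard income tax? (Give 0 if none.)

55,360

Standard income tax:
  410,000 × 6% = 24,600
  141,000 × 12% = 16,920
  → 41,520
  Less low-income housing credit 23,000 → 18,520

Alternative floor tax:
  Base (financial-statement income): 576,000
  Exemption: 119,000 − 25% × (576,000 − 557,000) = 119,000 − 4,750 = 114,250
  Base: 576,000 − 114,250 = 461,750
  461,750 × 16% = 73,880

Excess of alternative floor tax over standard income tax: 73,880 − 18,520 = 55,360.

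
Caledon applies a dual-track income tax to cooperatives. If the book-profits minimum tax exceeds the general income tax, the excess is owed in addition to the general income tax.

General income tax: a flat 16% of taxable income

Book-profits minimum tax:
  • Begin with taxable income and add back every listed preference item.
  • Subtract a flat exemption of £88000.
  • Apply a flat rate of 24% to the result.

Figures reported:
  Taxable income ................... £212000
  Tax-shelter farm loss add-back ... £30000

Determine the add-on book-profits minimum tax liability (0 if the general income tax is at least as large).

Book-profits minimum tax:
  Adjusted income: £212000 + £30000 = £242000
  Less exemption £88000 → base £154000
  £154000 × 24% = £36960

General income tax:
  £212000 × 16% = £33920

Excess of book-profits minimum tax over general income tax: £36960 − £33920 = £3040.

£3040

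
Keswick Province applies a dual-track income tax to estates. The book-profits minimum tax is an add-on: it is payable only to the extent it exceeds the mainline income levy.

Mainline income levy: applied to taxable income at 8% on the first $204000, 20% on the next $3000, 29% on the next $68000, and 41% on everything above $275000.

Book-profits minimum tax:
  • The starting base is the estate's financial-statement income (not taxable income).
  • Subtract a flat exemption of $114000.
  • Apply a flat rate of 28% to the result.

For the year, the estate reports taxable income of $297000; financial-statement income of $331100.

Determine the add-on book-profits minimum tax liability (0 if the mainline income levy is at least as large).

$15128

Mainline income levy:
  $204000 × 8% = $16320
  $3000 × 20% = $600
  $68000 × 29% = $19720
  $22000 × 41% = $9020
  → $45660

Book-profits minimum tax:
  Base (financial-statement income): $331100
  Less exemption $114000 → base $217100
  $217100 × 28% = $60788

Excess of book-profits minimum tax over mainline income levy: $60788 − $45660 = $15128.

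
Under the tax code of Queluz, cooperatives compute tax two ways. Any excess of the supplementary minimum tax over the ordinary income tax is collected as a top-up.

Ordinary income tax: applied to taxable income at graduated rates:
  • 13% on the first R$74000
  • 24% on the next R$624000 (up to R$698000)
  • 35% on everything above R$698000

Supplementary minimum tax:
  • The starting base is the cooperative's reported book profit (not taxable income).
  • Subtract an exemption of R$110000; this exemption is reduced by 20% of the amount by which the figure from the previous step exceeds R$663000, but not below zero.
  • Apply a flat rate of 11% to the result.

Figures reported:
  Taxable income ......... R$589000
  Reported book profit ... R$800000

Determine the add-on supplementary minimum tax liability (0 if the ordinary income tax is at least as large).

Ordinary income tax:
  R$74000 × 13% = R$9620
  R$515000 × 24% = R$123600
  → R$133220

Supplementary minimum tax:
  Base (reported book profit): R$800000
  Exemption: R$110000 − 20% × (R$800000 − R$663000) = R$110000 − R$27400 = R$82600
  Base: R$800000 − R$82600 = R$717400
  R$717400 × 11% = R$78914

R$78914 ≤ R$133220, so no add-on is due.

R$0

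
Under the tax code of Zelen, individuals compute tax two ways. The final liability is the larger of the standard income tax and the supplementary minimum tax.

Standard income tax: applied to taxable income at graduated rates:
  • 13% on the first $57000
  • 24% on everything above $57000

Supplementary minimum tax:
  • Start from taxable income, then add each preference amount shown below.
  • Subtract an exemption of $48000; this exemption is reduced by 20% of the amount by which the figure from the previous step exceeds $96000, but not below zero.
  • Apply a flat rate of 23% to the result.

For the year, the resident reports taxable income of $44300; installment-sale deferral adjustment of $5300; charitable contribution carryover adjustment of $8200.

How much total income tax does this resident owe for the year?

$5759

Standard income tax:
  $44300 × 13% = $5759

Supplementary minimum tax:
  Adjusted income: $44300 + $5300 + $8200 = $57800
  Exemption: $57800 ≤ $96000, so full $48000 applies
  Base: $57800 − $48000 = $9800
  $9800 × 23% = $2254

$5759 > $2254, so the standard income tax governs.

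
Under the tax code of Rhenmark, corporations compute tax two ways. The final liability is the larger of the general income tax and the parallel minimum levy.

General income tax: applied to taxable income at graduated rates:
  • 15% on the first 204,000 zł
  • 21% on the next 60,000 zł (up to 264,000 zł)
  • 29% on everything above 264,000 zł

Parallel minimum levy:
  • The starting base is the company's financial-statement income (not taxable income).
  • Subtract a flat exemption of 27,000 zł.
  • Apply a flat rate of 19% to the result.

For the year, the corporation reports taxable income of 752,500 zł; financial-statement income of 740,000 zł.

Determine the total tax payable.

General income tax:
  204,000 zł × 15% = 30,600 zł
  60,000 zł × 21% = 12,600 zł
  488,500 zł × 29% = 141,665 zł
  → 184,865 zł

Parallel minimum levy:
  Base (financial-statement income): 740,000 zł
  Less exemption 27,000 zł → base 713,000 zł
  713,000 zł × 19% = 135,470 zł

184,865 zł > 135,470 zł, so the general income tax governs.

184,865 zł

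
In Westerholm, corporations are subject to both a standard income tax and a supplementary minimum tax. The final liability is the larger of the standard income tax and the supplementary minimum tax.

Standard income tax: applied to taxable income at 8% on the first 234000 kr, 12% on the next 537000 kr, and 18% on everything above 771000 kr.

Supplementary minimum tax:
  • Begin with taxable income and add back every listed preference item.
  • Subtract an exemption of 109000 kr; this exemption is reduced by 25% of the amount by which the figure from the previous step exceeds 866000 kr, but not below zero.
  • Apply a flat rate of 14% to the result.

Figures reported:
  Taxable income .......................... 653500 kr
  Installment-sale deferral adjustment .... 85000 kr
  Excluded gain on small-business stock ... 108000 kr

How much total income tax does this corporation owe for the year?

Supplementary minimum tax:
  Adjusted income: 653500 kr + 85000 kr + 108000 kr = 846500 kr
  Exemption: 846500 kr ≤ 866000 kr, so full 109000 kr applies
  Base: 846500 kr − 109000 kr = 737500 kr
  737500 kr × 14% = 103250 kr

Standard income tax:
  234000 kr × 8% = 18720 kr
  419500 kr × 12% = 50340 kr
  → 69060 kr

103250 kr > 69060 kr, so the supplementary minimum tax is the binding amount.

103250 kr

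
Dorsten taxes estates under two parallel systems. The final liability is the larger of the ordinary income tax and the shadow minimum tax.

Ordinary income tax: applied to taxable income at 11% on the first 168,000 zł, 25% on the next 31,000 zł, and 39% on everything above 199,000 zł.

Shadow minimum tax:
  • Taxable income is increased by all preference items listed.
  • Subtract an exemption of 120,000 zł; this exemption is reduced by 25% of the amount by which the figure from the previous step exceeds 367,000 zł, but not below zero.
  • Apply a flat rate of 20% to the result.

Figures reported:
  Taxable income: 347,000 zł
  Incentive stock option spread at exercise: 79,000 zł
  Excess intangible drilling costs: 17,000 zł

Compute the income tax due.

83,950 zł

Ordinary income tax:
  168,000 zł × 11% = 18,480 zł
  31,000 zł × 25% = 7,750 zł
  148,000 zł × 39% = 57,720 zł
  → 83,950 zł

Shadow minimum tax:
  Adjusted income: 347,000 zł + 79,000 zł + 17,000 zł = 443,000 zł
  Exemption: 120,000 zł − 25% × (443,000 zł − 367,000 zł) = 120,000 zł − 19,000 zł = 101,000 zł
  Base: 443,000 zł − 101,000 zł = 342,000 zł
  342,000 zł × 20% = 68,400 zł

83,950 zł > 68,400 zł, so the ordinary income tax governs.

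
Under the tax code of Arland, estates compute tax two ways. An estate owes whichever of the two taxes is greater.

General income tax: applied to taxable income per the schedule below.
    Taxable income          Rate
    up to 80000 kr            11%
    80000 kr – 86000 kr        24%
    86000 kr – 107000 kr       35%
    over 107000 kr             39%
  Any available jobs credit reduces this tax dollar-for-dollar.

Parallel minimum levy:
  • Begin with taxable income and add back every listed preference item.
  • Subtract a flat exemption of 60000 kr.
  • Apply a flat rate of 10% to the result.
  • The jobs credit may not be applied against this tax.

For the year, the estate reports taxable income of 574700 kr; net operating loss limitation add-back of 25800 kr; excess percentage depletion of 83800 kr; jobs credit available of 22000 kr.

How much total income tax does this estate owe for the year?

177993 kr

Parallel minimum levy:
  Adjusted income: 574700 kr + 25800 kr + 83800 kr = 684300 kr
  Less exemption 60000 kr → base 624300 kr
  624300 kr × 10% = 62430 kr

General income tax:
  80000 kr × 11% = 8800 kr
  6000 kr × 24% = 1440 kr
  21000 kr × 35% = 7350 kr
  467700 kr × 39% = 182403 kr
  → 199993 kr
  Less jobs credit 22000 kr → 177993 kr

177993 kr > 62430 kr, so the general income tax governs.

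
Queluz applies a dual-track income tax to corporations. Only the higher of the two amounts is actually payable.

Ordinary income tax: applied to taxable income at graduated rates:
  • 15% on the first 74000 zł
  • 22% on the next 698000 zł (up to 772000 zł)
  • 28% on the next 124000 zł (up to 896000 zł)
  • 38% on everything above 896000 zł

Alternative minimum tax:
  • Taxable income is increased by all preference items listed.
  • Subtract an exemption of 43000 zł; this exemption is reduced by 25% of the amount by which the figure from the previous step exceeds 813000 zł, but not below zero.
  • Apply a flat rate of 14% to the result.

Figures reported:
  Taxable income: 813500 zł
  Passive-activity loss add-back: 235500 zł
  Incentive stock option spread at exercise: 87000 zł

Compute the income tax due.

176280 zł

Ordinary income tax:
  74000 zł × 15% = 11100 zł
  698000 zł × 22% = 153560 zł
  41500 zł × 28% = 11620 zł
  → 176280 zł

Alternative minimum tax:
  Adjusted income: 813500 zł + 235500 zł + 87000 zł = 1136000 zł
  Exemption: 25% × (1136000 zł − 813000 zł) = 80750 zł ≥ 43000 zł, so the exemption is fully phased out
  Base: 1136000 zł − 0 zł = 1136000 zł
  1136000 zł × 14% = 159040 zł

176280 zł > 159040 zł, so the ordinary income tax governs.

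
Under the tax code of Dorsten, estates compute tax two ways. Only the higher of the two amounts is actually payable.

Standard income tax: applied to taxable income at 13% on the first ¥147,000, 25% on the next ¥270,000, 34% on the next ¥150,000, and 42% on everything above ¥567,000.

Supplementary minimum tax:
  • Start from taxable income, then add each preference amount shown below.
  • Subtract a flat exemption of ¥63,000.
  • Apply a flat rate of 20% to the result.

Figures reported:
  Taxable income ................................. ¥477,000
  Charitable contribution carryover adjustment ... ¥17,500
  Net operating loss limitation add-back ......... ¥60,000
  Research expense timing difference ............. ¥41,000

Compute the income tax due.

¥107,010

Supplementary minimum tax:
  Adjusted income: ¥477,000 + ¥17,500 + ¥60,000 + ¥41,000 = ¥595,500
  Less exemption ¥63,000 → base ¥532,500
  ¥532,500 × 20% = ¥106,500

Standard income tax:
  ¥147,000 × 13% = ¥19,110
  ¥270,000 × 25% = ¥67,500
  ¥60,000 × 34% = ¥20,400
  → ¥107,010

¥107,010 > ¥106,500, so the standard income tax governs.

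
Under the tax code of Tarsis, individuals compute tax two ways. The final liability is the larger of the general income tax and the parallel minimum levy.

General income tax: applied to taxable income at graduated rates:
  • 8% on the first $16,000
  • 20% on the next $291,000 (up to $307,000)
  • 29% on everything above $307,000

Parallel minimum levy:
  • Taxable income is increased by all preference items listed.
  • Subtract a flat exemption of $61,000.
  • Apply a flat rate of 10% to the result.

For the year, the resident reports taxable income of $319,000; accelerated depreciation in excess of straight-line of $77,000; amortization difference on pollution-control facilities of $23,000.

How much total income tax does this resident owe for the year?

$62,960

Parallel minimum levy:
  Adjusted income: $319,000 + $77,000 + $23,000 = $419,000
  Less exemption $61,000 → base $358,000
  $358,000 × 10% = $35,800

General income tax:
  $16,000 × 8% = $1,280
  $291,000 × 20% = $58,200
  $12,000 × 29% = $3,480
  → $62,960

$62,960 > $35,800, so the general income tax governs.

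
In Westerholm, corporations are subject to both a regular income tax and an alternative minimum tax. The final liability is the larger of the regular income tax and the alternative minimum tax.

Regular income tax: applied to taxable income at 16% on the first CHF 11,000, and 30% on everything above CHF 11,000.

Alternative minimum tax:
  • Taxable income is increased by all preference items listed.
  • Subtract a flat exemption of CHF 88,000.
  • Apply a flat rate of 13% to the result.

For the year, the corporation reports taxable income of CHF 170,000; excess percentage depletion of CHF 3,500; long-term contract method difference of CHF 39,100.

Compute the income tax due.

Regular income tax:
  CHF 11,000 × 16% = CHF 1,760
  CHF 159,000 × 30% = CHF 47,700
  → CHF 49,460

Alternative minimum tax:
  Adjusted income: CHF 170,000 + CHF 3,500 + CHF 39,100 = CHF 212,600
  Less exemption CHF 88,000 → base CHF 124,600
  CHF 124,600 × 13% = CHF 16,198

CHF 49,460 > CHF 16,198, so the regular income tax governs.

CHF 49,460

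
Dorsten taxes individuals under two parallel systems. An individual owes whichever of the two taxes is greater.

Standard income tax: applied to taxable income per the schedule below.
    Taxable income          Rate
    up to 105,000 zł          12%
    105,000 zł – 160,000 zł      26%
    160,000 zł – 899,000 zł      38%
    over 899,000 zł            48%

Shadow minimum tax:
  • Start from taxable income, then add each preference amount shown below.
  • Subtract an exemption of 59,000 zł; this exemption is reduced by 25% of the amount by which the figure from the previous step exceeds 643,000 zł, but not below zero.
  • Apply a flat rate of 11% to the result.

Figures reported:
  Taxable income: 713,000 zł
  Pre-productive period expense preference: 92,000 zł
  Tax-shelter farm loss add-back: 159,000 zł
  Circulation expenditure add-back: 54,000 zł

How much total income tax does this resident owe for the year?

Standard income tax:
  105,000 zł × 12% = 12,600 zł
  55,000 zł × 26% = 14,300 zł
  553,000 zł × 38% = 210,140 zł
  → 237,040 zł

Shadow minimum tax:
  Adjusted income: 713,000 zł + 92,000 zł + 159,000 zł + 54,000 zł = 1,018,000 zł
  Exemption: 25% × (1,018,000 zł − 643,000 zł) = 93,750 zł ≥ 59,000 zł, so the exemption is fully phased out
  Base: 1,018,000 zł − 0 zł = 1,018,000 zł
  1,018,000 zł × 11% = 111,980 zł

237,040 zł > 111,980 zł, so the standard income tax governs.

237,040 zł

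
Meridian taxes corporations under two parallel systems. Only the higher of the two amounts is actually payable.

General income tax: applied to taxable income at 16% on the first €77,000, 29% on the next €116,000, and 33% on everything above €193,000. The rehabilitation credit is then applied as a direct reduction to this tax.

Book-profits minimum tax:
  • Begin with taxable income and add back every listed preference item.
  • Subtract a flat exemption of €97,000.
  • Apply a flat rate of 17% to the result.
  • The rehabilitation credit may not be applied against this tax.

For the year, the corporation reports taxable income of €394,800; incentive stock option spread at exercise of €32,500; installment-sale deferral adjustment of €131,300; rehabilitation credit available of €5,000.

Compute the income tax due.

€107,554

General income tax:
  €77,000 × 16% = €12,320
  €116,000 × 29% = €33,640
  €201,800 × 33% = €66,594
  → €112,554
  Less rehabilitation credit €5,000 → €107,554

Book-profits minimum tax:
  Adjusted income: €394,800 + €32,500 + €131,300 = €558,600
  Less exemption €97,000 → base €461,600
  €461,600 × 17% = €78,472

€107,554 > €78,472, so the general income tax governs.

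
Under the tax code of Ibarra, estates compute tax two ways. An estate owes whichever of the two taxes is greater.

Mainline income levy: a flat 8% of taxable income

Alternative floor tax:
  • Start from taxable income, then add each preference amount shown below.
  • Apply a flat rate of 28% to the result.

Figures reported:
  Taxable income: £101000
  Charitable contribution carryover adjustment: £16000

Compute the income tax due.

£32760

Mainline income levy:
  £101000 × 8% = £8080

Alternative floor tax:
  Adjusted income: £101000 + £16000 = £117000
  £117000 × 28% = £32760

£32760 > £8080, so the alternative floor tax is the binding amount.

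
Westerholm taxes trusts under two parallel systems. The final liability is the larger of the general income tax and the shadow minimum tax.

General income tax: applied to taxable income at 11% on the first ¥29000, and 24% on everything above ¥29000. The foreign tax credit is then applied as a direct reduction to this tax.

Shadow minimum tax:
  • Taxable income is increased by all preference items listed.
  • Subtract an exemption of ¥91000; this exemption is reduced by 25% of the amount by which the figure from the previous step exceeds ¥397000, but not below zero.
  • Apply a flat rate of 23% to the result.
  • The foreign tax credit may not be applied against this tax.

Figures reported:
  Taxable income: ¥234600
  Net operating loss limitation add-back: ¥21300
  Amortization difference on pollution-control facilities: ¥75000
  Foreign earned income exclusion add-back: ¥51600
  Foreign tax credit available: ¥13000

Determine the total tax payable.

Shadow minimum tax:
  Adjusted income: ¥234600 + ¥21300 + ¥75000 + ¥51600 = ¥382500
  Exemption: ¥382500 ≤ ¥397000, so full ¥91000 applies
  Base: ¥382500 − ¥91000 = ¥291500
  ¥291500 × 23% = ¥67045

General income tax:
  ¥29000 × 11% = ¥3190
  ¥205600 × 24% = ¥49344
  → ¥52534
  Less foreign tax credit ¥13000 → ¥39534

¥67045 > ¥39534, so the shadow minimum tax is the binding amount.

¥67045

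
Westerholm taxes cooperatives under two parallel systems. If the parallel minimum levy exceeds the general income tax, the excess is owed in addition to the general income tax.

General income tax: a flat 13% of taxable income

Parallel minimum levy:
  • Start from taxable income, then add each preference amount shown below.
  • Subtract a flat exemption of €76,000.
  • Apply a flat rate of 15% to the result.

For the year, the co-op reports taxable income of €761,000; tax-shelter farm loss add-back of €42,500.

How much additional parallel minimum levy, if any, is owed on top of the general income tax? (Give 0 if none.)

€10,195

General income tax:
  €761,000 × 13% = €98,930

Parallel minimum levy:
  Adjusted income: €761,000 + €42,500 = €803,500
  Less exemption €76,000 → base €727,500
  €727,500 × 15% = €109,125

Excess of parallel minimum levy over general income tax: €109,125 − €98,930 = €10,195.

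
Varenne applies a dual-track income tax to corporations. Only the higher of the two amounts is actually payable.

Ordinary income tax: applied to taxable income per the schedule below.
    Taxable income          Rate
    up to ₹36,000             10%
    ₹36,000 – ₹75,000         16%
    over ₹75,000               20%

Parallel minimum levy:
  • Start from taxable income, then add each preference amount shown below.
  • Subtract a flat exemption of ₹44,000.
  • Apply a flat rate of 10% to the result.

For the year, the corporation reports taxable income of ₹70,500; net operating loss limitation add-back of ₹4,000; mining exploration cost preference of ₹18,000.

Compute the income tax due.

₹9,120

Ordinary income tax:
  ₹36,000 × 10% = ₹3,600
  ₹34,500 × 16% = ₹5,520
  → ₹9,120

Parallel minimum levy:
  Adjusted income: ₹70,500 + ₹4,000 + ₹18,000 = ₹92,500
  Less exemption ₹44,000 → base ₹48,500
  ₹48,500 × 10% = ₹4,850

₹9,120 > ₹4,850, so the ordinary income tax governs.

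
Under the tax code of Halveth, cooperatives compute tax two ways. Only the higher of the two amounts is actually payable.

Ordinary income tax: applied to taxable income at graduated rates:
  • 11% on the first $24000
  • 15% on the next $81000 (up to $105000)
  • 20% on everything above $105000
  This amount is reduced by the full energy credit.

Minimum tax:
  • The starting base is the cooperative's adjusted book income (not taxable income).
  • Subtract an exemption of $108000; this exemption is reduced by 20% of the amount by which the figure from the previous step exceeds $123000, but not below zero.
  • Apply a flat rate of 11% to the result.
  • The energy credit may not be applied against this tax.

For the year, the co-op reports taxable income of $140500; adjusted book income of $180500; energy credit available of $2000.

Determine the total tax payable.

$19890

Ordinary income tax:
  $24000 × 11% = $2640
  $81000 × 15% = $12150
  $35500 × 20% = $7100
  → $21890
  Less energy credit $2000 → $19890

Minimum tax:
  Base (adjusted book income): $180500
  Exemption: $108000 − 20% × ($180500 − $123000) = $108000 − $11500 = $96500
  Base: $180500 − $96500 = $84000
  $84000 × 11% = $9240

$19890 > $9240, so the ordinary income tax governs.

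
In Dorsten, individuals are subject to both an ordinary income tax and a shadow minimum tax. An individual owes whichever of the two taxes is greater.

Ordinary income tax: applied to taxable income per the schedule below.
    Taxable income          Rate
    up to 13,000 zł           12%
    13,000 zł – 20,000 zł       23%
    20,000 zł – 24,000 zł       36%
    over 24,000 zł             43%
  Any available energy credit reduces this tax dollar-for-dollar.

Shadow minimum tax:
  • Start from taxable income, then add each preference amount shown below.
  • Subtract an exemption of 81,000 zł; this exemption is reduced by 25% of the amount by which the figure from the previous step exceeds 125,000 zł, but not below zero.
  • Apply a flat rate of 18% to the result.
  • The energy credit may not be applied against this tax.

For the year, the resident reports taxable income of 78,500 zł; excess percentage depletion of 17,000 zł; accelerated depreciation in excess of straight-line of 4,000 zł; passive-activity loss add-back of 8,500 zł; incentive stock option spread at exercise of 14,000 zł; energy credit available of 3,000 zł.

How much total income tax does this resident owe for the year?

25,045 zł

Ordinary income tax:
  13,000 zł × 12% = 1,560 zł
  7,000 zł × 23% = 1,610 zł
  4,000 zł × 36% = 1,440 zł
  54,500 zł × 43% = 23,435 zł
  → 28,045 zł
  Less energy credit 3,000 zł → 25,045 zł

Shadow minimum tax:
  Adjusted income: 78,500 zł + 17,000 zł + 4,000 zł + 8,500 zł + 14,000 zł = 122,000 zł
  Exemption: 122,000 zł ≤ 125,000 zł, so full 81,000 zł applies
  Base: 122,000 zł − 81,000 zł = 41,000 zł
  41,000 zł × 18% = 7,380 zł

25,045 zł > 7,380 zł, so the ordinary income tax governs.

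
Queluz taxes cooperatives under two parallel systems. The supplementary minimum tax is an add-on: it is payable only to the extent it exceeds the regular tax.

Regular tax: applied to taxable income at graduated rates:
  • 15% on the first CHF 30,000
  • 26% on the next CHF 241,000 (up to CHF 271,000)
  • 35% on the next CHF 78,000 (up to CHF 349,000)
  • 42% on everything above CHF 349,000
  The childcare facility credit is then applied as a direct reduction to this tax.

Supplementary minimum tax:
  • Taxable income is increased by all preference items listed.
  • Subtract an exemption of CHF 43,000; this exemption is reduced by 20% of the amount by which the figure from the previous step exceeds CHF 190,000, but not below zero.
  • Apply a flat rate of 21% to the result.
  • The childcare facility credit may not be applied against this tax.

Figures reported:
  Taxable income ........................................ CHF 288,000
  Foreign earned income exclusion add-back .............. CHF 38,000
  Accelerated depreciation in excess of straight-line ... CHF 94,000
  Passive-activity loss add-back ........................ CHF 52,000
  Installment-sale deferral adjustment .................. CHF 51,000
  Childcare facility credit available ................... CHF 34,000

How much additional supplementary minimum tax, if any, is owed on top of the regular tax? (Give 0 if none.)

CHF 70,720

Regular tax:
  CHF 30,000 × 15% = CHF 4,500
  CHF 241,000 × 26% = CHF 62,660
  CHF 17,000 × 35% = CHF 5,950
  → CHF 73,110
  Less childcare facility credit CHF 34,000 → CHF 39,110

Supplementary minimum tax:
  Adjusted income: CHF 288,000 + CHF 38,000 + CHF 94,000 + CHF 52,000 + CHF 51,000 = CHF 523,000
  Exemption: 20% × (CHF 523,000 − CHF 190,000) = CHF 66,600 ≥ CHF 43,000, so the exemption is fully phased out
  Base: CHF 523,000 − CHF 0 = CHF 523,000
  CHF 523,000 × 21% = CHF 109,830

Excess of supplementary minimum tax over regular tax: CHF 109,830 − CHF 39,110 = CHF 70,720.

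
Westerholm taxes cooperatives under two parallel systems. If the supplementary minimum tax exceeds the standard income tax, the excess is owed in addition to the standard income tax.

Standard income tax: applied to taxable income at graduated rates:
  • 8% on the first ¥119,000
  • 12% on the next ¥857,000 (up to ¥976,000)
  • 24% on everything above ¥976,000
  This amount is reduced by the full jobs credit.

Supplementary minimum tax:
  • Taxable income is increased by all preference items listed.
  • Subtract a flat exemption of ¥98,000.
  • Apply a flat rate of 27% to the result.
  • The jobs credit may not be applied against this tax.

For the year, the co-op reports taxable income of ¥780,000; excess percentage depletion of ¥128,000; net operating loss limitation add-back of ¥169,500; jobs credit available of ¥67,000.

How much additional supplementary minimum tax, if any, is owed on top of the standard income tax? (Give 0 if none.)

Supplementary minimum tax:
  Adjusted income: ¥780,000 + ¥128,000 + ¥169,500 = ¥1,077,500
  Less exemption ¥98,000 → base ¥979,500
  ¥979,500 × 27% = ¥264,465

Standard income tax:
  ¥119,000 × 8% = ¥9,520
  ¥661,000 × 12% = ¥79,320
  → ¥88,840
  Less jobs credit ¥67,000 → ¥21,840

Excess of supplementary minimum tax over standard income tax: ¥264,465 − ¥21,840 = ¥242,625.

¥242,625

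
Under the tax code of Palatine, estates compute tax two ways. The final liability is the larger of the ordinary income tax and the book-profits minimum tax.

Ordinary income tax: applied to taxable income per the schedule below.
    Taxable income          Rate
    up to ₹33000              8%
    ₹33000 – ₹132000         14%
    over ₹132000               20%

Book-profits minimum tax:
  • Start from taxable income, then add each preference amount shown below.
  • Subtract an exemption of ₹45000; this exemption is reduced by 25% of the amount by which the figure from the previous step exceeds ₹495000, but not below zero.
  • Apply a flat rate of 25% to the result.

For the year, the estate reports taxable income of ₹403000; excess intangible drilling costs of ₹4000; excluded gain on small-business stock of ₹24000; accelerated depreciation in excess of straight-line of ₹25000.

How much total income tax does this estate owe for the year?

₹102750

Book-profits minimum tax:
  Adjusted income: ₹403000 + ₹4000 + ₹24000 + ₹25000 = ₹456000
  Exemption: ₹456000 ≤ ₹495000, so full ₹45000 applies
  Base: ₹456000 − ₹45000 = ₹411000
  ₹411000 × 25% = ₹102750

Ordinary income tax:
  ₹33000 × 8% = ₹2640
  ₹99000 × 14% = ₹13860
  ₹271000 × 20% = ₹54200
  → ₹70700

₹102750 > ₹70700, so the book-profits minimum tax is the binding amount.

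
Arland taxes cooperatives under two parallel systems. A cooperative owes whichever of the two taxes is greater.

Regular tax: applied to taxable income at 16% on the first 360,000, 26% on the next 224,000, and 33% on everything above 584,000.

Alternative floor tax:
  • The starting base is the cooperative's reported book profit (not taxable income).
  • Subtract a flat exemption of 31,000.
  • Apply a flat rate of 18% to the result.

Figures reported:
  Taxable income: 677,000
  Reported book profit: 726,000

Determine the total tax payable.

Regular tax:
  360,000 × 16% = 57,600
  224,000 × 26% = 58,240
  93,000 × 33% = 30,690
  → 146,530

Alternative floor tax:
  Base (reported book profit): 726,000
  Less exemption 31,000 → base 695,000
  695,000 × 18% = 125,100

146,530 > 125,100, so the regular tax governs.

146,530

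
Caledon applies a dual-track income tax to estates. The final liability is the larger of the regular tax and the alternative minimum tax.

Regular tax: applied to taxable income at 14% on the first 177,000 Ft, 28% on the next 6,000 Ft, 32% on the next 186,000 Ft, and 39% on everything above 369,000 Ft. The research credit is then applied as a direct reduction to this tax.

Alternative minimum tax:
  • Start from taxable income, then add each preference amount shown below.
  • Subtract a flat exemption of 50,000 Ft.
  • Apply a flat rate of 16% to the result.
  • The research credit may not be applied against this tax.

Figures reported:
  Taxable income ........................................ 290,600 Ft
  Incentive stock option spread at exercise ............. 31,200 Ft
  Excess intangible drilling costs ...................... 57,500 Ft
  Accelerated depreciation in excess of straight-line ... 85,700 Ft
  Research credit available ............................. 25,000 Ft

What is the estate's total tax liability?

66,400 Ft

Regular tax:
  177,000 Ft × 14% = 24,780 Ft
  6,000 Ft × 28% = 1,680 Ft
  107,600 Ft × 32% = 34,432 Ft
  → 60,892 Ft
  Less research credit 25,000 Ft → 35,892 Ft

Alternative minimum tax:
  Adjusted income: 290,600 Ft + 31,200 Ft + 57,500 Ft + 85,700 Ft = 465,000 Ft
  Less exemption 50,000 Ft → base 415,000 Ft
  415,000 Ft × 16% = 66,400 Ft

66,400 Ft > 35,892 Ft, so the alternative minimum tax is the binding amount.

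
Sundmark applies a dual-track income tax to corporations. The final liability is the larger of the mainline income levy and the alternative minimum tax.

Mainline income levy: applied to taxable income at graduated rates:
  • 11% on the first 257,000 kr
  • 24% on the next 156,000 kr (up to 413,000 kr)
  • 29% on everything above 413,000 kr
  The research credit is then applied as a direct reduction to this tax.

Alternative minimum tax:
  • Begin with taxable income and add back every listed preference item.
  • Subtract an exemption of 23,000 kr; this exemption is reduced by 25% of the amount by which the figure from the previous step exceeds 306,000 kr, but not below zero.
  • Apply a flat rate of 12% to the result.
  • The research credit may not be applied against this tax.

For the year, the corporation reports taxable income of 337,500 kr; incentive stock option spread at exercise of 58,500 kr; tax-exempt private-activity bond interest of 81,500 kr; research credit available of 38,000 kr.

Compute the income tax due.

57,300 kr

Mainline income levy:
  257,000 kr × 11% = 28,270 kr
  80,500 kr × 24% = 19,320 kr
  → 47,590 kr
  Less research credit 38,000 kr → 9,590 kr

Alternative minimum tax:
  Adjusted income: 337,500 kr + 58,500 kr + 81,500 kr = 477,500 kr
  Exemption: 25% × (477,500 kr − 306,000 kr) = 42,875 kr ≥ 23,000 kr, so the exemption is fully phased out
  Base: 477,500 kr − 0 kr = 477,500 kr
  477,500 kr × 12% = 57,300 kr

57,300 kr > 9,590 kr, so the alternative minimum tax is the binding amount.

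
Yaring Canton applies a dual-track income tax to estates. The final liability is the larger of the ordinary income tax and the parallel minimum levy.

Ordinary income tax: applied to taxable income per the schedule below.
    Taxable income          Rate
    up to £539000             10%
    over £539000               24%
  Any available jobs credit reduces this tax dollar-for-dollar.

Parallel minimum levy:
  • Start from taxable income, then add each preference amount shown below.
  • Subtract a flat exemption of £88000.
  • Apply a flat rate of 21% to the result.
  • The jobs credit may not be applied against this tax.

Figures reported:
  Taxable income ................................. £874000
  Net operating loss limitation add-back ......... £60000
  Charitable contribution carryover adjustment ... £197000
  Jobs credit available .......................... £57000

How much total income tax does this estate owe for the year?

£219030

Ordinary income tax:
  £539000 × 10% = £53900
  £335000 × 24% = £80400
  → £134300
  Less jobs credit £57000 → £77300

Parallel minimum levy:
  Adjusted income: £874000 + £60000 + £197000 = £1131000
  Less exemption £88000 → base £1043000
  £1043000 × 21% = £219030

£219030 > £77300, so the parallel minimum levy is the binding amount.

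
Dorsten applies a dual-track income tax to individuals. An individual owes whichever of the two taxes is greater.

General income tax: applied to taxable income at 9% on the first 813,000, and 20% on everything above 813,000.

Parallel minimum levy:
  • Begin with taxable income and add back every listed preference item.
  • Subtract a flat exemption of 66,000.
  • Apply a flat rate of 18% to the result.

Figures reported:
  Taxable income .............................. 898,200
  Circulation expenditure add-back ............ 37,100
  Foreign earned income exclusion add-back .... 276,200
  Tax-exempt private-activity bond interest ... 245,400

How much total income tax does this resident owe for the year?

250,362

Parallel minimum levy:
  Adjusted income: 898,200 + 37,100 + 276,200 + 245,400 = 1,456,900
  Less exemption 66,000 → base 1,390,900
  1,390,900 × 18% = 250,362

General income tax:
  813,000 × 9% = 73,170
  85,200 × 20% = 17,040
  → 90,210

250,362 > 90,210, so the parallel minimum levy is the binding amount.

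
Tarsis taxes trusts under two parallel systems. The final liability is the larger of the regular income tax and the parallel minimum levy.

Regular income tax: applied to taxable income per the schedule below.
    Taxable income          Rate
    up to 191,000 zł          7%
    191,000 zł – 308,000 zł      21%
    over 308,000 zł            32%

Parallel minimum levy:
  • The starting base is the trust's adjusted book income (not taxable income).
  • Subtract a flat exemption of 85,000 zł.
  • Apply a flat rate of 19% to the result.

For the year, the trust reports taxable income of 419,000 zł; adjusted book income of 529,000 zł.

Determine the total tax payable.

Regular income tax:
  191,000 zł × 7% = 13,370 zł
  117,000 zł × 21% = 24,570 zł
  111,000 zł × 32% = 35,520 zł
  → 73,460 zł

Parallel minimum levy:
  Base (adjusted book income): 529,000 zł
  Less exemption 85,000 zł → base 444,000 zł
  444,000 zł × 19% = 84,360 zł

84,360 zł > 73,460 zł, so the parallel minimum levy is the binding amount.

84,360 zł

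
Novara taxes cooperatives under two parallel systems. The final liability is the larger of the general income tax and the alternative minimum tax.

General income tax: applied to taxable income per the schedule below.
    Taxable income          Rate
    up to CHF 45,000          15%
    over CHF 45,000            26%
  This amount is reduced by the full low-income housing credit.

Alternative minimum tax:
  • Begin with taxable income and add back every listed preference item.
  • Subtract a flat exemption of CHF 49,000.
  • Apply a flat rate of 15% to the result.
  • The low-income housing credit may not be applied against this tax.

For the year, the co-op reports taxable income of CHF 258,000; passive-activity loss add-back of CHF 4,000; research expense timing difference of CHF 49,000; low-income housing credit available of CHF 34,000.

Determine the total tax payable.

Alternative minimum tax:
  Adjusted income: CHF 258,000 + CHF 4,000 + CHF 49,000 = CHF 311,000
  Less exemption CHF 49,000 → base CHF 262,000
  CHF 262,000 × 15% = CHF 39,300

General income tax:
  CHF 45,000 × 15% = CHF 6,750
  CHF 213,000 × 26% = CHF 55,380
  → CHF 62,130
  Less low-income housing credit CHF 34,000 → CHF 28,130

CHF 39,300 > CHF 28,130, so the alternative minimum tax is the binding amount.

CHF 39,300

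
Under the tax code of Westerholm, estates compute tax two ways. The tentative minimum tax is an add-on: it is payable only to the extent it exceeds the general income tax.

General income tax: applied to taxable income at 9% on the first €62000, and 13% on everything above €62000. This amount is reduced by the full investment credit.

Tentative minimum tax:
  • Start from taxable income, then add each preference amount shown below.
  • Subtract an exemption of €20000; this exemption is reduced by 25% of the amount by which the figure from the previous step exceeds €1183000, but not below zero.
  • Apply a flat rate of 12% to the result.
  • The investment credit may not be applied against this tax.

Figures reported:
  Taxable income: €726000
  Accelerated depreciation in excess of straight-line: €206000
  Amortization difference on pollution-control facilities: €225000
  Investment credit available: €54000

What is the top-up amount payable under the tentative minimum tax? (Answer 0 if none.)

€98540

Tentative minimum tax:
  Adjusted income: €726000 + €206000 + €225000 = €1157000
  Exemption: €1157000 ≤ €1183000, so full €20000 applies
  Base: €1157000 − €20000 = €1137000
  €1137000 × 12% = €136440

General income tax:
  €62000 × 9% = €5580
  €664000 × 13% = €86320
  → €91900
  Less investment credit €54000 → €37900

Excess of tentative minimum tax over general income tax: €136440 − €37900 = €98540.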